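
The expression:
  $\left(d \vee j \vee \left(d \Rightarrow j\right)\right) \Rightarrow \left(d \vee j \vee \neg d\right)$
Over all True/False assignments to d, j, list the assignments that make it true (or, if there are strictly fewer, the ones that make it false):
is always true.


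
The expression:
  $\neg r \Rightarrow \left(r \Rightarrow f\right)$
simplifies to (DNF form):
$\text{True}$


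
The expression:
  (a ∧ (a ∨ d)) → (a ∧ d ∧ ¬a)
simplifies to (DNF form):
¬a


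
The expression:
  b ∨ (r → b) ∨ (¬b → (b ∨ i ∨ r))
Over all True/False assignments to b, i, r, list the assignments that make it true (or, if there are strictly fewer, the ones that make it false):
is always true.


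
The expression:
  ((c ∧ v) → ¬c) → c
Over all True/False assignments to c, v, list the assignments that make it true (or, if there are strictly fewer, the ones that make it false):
is true only for:
  c=True, v=False;
  c=True, v=True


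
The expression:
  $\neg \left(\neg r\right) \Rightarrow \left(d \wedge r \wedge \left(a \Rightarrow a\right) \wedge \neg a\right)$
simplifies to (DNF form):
$\left(d \wedge \neg a\right) \vee \neg r$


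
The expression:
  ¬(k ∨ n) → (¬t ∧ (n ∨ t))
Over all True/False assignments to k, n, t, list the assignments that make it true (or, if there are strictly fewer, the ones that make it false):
is false only for:
  k=False, n=False, t=False;
  k=False, n=False, t=True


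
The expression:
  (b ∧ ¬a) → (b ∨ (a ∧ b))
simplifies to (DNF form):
True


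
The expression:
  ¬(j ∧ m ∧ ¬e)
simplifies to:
e ∨ ¬j ∨ ¬m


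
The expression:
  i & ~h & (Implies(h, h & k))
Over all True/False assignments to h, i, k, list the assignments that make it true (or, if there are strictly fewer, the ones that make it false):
is true only for:
  h=False, i=True, k=False;
  h=False, i=True, k=True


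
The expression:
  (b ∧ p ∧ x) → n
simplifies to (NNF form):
n ∨ ¬b ∨ ¬p ∨ ¬x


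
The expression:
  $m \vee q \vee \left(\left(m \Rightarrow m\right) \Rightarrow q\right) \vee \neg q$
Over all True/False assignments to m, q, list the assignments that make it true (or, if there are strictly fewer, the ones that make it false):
is always true.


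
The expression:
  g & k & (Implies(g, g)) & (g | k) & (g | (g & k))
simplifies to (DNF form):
g & k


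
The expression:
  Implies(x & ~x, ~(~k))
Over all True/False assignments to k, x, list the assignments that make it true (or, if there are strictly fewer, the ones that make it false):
is always true.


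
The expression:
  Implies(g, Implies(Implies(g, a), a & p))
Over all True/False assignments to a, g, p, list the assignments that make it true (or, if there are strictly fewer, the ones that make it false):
is false only for:
  a=True, g=True, p=False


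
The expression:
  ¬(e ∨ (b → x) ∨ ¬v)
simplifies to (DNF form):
b ∧ v ∧ ¬e ∧ ¬x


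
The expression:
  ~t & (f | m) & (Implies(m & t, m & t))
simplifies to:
~t & (f | m)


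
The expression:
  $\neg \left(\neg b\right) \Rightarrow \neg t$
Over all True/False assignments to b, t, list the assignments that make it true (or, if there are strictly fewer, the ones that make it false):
is false only for:
  b=True, t=True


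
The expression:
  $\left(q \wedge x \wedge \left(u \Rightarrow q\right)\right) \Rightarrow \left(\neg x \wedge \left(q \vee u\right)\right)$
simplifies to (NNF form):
$\neg q \vee \neg x$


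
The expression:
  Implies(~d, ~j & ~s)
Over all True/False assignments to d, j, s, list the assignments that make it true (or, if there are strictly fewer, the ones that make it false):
is false only for:
  d=False, j=False, s=True;
  d=False, j=True, s=False;
  d=False, j=True, s=True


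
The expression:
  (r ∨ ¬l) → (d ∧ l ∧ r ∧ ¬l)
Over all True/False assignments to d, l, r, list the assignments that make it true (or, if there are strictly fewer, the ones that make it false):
is true only for:
  d=False, l=True, r=False;
  d=True, l=True, r=False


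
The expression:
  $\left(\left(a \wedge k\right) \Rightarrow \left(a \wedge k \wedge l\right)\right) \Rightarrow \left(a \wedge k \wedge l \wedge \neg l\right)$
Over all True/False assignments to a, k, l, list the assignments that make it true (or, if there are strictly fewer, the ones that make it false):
is true only for:
  a=True, k=True, l=False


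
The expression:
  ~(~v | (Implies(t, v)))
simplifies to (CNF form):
False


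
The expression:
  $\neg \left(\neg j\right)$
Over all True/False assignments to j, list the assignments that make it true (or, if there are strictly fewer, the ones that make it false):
is true only for:
  j=True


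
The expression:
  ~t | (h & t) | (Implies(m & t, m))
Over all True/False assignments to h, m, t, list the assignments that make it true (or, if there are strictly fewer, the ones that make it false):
is always true.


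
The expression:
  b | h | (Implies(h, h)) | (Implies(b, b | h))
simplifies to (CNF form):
True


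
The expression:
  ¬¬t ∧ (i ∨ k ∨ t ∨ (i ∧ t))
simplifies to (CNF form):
t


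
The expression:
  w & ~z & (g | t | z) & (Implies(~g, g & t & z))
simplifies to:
g & w & ~z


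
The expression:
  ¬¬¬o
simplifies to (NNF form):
¬o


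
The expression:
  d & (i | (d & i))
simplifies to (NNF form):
d & i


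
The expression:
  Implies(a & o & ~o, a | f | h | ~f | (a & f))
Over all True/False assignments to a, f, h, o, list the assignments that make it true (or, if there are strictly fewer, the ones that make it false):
is always true.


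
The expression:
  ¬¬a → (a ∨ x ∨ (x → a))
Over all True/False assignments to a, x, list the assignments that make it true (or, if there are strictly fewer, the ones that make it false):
is always true.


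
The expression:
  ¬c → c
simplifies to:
c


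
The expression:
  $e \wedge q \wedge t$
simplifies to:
$e \wedge q \wedge t$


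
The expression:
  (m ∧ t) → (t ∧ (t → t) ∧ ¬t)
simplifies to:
¬m ∨ ¬t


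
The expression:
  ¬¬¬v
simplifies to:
¬v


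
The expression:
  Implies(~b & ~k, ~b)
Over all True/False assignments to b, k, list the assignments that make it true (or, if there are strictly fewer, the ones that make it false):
is always true.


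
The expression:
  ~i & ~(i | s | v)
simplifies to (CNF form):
~i & ~s & ~v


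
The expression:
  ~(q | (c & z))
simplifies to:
~q & (~c | ~z)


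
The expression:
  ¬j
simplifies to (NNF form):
¬j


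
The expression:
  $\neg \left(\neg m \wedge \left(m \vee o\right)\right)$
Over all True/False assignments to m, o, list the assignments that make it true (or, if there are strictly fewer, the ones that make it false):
is false only for:
  m=False, o=True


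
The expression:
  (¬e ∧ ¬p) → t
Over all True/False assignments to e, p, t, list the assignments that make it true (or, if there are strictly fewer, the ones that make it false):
is false only for:
  e=False, p=False, t=False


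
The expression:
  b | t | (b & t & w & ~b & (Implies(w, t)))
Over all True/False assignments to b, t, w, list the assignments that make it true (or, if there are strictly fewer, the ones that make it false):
is false only for:
  b=False, t=False, w=False;
  b=False, t=False, w=True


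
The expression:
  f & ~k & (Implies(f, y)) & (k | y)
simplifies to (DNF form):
f & y & ~k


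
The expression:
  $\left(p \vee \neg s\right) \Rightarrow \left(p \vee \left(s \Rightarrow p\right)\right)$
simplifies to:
$\text{True}$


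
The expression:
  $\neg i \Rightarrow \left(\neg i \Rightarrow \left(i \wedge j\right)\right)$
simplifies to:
$i$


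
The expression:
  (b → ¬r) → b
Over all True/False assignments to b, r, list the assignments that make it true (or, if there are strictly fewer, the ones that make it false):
is true only for:
  b=True, r=False;
  b=True, r=True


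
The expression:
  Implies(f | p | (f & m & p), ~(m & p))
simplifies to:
~m | ~p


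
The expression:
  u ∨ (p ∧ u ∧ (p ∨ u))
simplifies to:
u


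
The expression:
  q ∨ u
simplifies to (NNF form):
q ∨ u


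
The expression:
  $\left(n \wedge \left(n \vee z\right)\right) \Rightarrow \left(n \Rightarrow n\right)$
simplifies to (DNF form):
$\text{True}$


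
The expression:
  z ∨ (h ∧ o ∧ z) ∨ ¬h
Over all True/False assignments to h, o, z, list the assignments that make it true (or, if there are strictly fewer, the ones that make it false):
is false only for:
  h=True, o=False, z=False;
  h=True, o=True, z=False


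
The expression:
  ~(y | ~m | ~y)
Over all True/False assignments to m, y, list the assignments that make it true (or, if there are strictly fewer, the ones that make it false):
is never true.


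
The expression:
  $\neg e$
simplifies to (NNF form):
$\neg e$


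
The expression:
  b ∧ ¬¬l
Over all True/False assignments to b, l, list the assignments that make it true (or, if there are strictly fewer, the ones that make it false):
is true only for:
  b=True, l=True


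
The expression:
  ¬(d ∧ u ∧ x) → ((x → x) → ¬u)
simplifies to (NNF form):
(d ∧ x) ∨ ¬u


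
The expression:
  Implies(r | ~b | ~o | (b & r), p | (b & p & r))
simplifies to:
p | (b & o & ~r)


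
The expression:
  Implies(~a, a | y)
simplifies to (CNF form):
a | y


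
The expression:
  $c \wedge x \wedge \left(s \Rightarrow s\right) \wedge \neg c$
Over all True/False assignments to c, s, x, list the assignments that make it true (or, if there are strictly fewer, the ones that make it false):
is never true.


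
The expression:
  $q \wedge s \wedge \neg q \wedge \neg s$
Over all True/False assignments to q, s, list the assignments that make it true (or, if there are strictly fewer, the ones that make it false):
is never true.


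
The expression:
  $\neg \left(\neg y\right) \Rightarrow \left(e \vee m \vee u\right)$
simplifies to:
$e \vee m \vee u \vee \neg y$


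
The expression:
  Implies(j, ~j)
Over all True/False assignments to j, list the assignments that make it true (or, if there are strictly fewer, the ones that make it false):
is true only for:
  j=False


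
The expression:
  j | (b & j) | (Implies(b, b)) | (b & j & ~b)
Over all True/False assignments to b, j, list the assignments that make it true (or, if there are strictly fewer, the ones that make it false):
is always true.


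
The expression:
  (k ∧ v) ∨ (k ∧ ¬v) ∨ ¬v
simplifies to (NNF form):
k ∨ ¬v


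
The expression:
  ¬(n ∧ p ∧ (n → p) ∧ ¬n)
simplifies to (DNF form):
True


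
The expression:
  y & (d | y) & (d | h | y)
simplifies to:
y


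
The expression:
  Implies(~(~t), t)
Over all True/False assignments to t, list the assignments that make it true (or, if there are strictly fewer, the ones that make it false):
is always true.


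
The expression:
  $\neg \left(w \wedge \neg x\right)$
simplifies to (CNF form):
$x \vee \neg w$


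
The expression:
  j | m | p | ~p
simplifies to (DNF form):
True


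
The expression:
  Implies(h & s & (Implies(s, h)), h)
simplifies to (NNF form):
True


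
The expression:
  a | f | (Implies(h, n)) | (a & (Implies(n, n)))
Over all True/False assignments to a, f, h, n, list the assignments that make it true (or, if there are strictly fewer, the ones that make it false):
is false only for:
  a=False, f=False, h=True, n=False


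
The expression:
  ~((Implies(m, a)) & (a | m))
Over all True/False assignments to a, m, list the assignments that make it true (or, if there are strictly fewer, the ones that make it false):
is true only for:
  a=False, m=False;
  a=False, m=True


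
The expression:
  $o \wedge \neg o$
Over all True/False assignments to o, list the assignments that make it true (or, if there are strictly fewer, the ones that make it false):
is never true.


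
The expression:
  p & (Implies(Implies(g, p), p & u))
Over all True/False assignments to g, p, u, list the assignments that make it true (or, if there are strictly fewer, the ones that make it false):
is true only for:
  g=False, p=True, u=True;
  g=True, p=True, u=True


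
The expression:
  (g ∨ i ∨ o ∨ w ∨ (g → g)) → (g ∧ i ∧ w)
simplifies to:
g ∧ i ∧ w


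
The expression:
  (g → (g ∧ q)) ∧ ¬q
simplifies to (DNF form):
¬g ∧ ¬q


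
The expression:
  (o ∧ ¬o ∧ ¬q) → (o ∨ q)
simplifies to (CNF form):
True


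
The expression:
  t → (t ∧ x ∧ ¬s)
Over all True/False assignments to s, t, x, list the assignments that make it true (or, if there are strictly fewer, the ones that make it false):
is false only for:
  s=False, t=True, x=False;
  s=True, t=True, x=False;
  s=True, t=True, x=True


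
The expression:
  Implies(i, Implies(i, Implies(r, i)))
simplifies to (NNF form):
True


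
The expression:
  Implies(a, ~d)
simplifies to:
~a | ~d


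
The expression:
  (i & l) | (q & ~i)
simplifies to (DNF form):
(i & l) | (q & ~i)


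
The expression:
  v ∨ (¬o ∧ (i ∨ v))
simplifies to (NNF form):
v ∨ (i ∧ ¬o)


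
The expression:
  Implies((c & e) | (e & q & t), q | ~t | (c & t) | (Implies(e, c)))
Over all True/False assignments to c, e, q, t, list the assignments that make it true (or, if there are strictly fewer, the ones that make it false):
is always true.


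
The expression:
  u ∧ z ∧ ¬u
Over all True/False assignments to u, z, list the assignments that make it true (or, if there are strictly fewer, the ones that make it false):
is never true.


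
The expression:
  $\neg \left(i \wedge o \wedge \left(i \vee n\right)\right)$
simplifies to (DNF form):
$\neg i \vee \neg o$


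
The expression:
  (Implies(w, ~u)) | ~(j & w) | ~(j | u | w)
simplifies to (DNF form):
~j | ~u | ~w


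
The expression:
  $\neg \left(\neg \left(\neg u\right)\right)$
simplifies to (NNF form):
$\neg u$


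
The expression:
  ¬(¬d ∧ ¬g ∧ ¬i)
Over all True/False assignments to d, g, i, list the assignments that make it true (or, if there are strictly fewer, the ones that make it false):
is false only for:
  d=False, g=False, i=False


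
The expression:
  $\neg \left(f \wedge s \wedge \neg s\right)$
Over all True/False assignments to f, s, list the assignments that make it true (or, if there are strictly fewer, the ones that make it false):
is always true.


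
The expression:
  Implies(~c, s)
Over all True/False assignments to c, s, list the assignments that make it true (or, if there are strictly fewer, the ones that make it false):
is false only for:
  c=False, s=False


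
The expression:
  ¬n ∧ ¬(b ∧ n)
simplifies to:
¬n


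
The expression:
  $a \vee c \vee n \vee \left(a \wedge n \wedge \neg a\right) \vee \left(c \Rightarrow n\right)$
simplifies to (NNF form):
$\text{True}$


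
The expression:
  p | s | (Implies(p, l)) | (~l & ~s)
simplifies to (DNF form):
True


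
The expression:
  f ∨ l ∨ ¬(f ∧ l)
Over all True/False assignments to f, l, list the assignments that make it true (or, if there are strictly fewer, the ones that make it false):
is always true.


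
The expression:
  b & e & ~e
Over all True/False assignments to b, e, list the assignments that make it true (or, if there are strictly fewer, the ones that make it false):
is never true.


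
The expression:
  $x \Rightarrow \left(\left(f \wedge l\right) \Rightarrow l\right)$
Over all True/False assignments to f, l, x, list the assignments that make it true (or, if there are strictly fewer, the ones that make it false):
is always true.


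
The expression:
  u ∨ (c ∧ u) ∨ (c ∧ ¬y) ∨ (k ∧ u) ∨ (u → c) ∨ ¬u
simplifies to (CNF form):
True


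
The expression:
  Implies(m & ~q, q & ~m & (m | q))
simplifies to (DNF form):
q | ~m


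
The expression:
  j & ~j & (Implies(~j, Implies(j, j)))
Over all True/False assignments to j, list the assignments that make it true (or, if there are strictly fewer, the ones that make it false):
is never true.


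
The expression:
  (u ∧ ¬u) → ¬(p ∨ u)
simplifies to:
True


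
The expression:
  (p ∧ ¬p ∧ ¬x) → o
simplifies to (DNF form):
True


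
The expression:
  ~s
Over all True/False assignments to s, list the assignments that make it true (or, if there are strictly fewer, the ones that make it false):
is true only for:
  s=False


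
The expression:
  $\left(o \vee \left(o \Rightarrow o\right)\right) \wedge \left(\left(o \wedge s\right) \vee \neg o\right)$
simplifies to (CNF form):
$s \vee \neg o$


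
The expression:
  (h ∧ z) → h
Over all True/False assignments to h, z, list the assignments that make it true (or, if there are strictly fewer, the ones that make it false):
is always true.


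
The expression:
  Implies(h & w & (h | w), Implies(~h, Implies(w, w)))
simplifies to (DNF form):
True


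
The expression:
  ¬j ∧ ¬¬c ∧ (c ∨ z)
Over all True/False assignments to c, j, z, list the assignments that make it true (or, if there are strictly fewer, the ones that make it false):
is true only for:
  c=True, j=False, z=False;
  c=True, j=False, z=True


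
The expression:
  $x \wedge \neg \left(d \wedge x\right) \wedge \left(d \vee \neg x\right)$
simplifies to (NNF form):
$\text{False}$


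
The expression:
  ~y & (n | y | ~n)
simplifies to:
~y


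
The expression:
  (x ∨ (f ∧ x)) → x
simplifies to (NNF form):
True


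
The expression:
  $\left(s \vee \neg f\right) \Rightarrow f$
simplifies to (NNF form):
$f$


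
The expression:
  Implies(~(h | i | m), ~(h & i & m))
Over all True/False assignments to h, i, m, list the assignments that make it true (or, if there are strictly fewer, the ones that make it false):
is always true.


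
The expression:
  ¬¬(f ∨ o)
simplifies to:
f ∨ o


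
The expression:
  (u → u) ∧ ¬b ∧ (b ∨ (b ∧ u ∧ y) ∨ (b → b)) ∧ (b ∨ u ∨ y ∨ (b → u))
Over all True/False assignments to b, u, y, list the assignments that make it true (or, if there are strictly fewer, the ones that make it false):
is true only for:
  b=False, u=False, y=False;
  b=False, u=False, y=True;
  b=False, u=True, y=False;
  b=False, u=True, y=True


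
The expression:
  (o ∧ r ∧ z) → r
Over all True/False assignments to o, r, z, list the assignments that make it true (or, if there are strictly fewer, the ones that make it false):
is always true.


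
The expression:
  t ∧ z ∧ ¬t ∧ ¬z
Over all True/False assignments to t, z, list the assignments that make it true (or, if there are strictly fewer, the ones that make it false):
is never true.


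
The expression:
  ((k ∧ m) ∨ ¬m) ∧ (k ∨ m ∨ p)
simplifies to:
k ∨ (p ∧ ¬m)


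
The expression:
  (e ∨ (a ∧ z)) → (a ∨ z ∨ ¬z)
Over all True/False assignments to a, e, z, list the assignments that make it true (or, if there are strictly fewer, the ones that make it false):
is always true.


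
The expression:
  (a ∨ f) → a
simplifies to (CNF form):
a ∨ ¬f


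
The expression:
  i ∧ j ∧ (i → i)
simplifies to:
i ∧ j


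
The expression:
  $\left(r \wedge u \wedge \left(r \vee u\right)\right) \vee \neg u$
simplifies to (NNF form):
$r \vee \neg u$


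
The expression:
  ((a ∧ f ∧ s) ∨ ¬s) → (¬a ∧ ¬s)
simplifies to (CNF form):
(s ∨ ¬a) ∧ (¬a ∨ ¬f)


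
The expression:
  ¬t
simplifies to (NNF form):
¬t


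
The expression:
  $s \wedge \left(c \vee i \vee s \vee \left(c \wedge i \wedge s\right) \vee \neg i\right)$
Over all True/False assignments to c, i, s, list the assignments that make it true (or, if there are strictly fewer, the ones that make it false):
is true only for:
  c=False, i=False, s=True;
  c=False, i=True, s=True;
  c=True, i=False, s=True;
  c=True, i=True, s=True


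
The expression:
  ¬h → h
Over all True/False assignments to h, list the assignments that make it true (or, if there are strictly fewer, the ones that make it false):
is true only for:
  h=True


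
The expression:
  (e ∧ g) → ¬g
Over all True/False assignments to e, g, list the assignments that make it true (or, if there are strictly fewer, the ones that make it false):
is false only for:
  e=True, g=True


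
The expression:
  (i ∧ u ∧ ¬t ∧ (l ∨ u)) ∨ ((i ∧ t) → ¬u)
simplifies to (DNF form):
¬i ∨ ¬t ∨ ¬u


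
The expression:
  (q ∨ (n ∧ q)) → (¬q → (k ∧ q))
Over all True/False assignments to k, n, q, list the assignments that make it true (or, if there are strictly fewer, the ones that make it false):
is always true.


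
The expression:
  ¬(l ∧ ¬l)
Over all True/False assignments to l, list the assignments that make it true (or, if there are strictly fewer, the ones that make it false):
is always true.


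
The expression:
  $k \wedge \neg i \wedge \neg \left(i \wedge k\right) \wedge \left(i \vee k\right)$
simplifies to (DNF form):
$k \wedge \neg i$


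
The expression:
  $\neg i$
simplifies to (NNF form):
$\neg i$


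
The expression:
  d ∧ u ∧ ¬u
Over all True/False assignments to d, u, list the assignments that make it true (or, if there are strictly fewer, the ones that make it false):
is never true.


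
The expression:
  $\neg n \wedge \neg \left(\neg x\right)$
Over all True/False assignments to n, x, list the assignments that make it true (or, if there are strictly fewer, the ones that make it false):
is true only for:
  n=False, x=True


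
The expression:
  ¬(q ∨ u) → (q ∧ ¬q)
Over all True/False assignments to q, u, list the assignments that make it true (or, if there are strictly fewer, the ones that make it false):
is false only for:
  q=False, u=False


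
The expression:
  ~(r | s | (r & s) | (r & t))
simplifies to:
~r & ~s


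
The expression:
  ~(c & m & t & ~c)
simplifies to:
True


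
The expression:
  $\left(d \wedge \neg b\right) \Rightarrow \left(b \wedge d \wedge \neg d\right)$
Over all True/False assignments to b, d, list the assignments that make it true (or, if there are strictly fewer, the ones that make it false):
is false only for:
  b=False, d=True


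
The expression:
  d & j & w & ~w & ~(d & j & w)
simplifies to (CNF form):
False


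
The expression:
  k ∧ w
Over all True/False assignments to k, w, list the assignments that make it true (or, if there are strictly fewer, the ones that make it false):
is true only for:
  k=True, w=True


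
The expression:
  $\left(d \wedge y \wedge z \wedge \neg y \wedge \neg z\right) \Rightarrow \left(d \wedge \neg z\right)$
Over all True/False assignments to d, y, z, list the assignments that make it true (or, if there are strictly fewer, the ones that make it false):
is always true.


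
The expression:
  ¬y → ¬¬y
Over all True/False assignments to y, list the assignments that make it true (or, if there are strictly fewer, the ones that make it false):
is true only for:
  y=True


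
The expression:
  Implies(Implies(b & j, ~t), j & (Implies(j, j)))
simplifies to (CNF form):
j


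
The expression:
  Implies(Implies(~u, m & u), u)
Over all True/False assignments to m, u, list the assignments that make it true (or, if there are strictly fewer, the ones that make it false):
is always true.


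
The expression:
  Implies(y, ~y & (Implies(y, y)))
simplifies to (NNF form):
~y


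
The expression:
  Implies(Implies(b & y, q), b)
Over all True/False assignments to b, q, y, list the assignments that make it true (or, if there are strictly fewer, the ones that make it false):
is true only for:
  b=True, q=False, y=False;
  b=True, q=False, y=True;
  b=True, q=True, y=False;
  b=True, q=True, y=True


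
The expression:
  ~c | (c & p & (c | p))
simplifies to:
p | ~c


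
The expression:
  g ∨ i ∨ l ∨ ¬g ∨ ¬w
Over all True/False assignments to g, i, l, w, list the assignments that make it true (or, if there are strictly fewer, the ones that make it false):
is always true.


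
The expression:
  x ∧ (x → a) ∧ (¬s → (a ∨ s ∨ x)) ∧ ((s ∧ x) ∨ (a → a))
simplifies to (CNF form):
a ∧ x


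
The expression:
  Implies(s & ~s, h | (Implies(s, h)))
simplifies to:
True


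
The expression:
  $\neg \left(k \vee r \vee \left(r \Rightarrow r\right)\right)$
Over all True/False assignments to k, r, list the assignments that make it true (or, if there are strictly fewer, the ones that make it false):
is never true.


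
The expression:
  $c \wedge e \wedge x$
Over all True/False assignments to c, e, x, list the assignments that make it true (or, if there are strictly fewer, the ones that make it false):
is true only for:
  c=True, e=True, x=True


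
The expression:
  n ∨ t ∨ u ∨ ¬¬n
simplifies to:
n ∨ t ∨ u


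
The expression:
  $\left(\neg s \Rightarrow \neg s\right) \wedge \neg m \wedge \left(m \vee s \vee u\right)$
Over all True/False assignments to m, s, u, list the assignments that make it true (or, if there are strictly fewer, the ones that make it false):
is true only for:
  m=False, s=False, u=True;
  m=False, s=True, u=False;
  m=False, s=True, u=True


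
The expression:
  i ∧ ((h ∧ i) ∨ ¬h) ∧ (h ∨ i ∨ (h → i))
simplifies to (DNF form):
i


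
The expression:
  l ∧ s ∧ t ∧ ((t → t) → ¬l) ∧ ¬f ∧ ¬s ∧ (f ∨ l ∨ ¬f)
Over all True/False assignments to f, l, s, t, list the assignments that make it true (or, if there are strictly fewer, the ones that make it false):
is never true.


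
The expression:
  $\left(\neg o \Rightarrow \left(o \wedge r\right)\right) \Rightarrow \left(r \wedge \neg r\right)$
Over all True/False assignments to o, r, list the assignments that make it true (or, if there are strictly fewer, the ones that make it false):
is true only for:
  o=False, r=False;
  o=False, r=True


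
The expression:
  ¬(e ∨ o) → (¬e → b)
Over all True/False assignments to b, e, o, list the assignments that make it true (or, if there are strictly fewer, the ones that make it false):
is false only for:
  b=False, e=False, o=False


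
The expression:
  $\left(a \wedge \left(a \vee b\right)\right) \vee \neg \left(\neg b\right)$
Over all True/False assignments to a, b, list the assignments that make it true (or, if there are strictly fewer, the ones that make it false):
is false only for:
  a=False, b=False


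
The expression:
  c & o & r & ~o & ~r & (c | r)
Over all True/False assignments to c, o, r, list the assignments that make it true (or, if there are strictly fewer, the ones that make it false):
is never true.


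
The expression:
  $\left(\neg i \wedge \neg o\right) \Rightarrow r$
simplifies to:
$i \vee o \vee r$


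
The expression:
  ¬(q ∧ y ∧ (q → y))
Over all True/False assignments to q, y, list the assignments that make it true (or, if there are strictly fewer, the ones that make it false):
is false only for:
  q=True, y=True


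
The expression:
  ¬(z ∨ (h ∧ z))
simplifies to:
¬z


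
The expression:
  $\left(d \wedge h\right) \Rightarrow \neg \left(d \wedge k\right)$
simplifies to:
$\neg d \vee \neg h \vee \neg k$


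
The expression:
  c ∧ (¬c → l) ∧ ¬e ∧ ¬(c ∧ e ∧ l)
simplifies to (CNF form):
c ∧ ¬e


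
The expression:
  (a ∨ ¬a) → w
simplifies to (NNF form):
w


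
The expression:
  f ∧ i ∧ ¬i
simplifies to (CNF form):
False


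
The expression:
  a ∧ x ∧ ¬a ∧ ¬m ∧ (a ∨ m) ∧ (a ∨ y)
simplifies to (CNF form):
False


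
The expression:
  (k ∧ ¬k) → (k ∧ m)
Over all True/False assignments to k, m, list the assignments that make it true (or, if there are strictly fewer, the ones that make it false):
is always true.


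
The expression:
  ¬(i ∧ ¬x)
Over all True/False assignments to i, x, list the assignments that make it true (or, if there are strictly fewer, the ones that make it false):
is false only for:
  i=True, x=False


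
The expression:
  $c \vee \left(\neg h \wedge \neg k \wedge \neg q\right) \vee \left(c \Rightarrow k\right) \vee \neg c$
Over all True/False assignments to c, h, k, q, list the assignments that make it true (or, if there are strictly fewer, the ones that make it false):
is always true.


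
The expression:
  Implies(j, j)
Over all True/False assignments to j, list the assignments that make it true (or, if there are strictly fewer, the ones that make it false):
is always true.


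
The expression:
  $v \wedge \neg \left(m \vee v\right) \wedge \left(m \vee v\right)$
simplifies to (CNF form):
$\text{False}$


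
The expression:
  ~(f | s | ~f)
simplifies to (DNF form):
False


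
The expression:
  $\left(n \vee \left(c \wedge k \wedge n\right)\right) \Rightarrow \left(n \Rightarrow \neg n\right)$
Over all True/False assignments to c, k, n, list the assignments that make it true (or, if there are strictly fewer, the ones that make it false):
is true only for:
  c=False, k=False, n=False;
  c=False, k=True, n=False;
  c=True, k=False, n=False;
  c=True, k=True, n=False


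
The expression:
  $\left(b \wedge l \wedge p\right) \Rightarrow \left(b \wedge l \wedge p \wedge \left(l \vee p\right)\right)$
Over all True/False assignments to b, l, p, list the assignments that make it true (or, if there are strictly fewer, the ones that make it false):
is always true.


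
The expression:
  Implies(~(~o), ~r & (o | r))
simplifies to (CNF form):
~o | ~r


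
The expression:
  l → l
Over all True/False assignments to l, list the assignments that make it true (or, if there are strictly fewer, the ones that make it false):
is always true.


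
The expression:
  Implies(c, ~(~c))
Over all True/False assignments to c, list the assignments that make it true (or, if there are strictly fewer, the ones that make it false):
is always true.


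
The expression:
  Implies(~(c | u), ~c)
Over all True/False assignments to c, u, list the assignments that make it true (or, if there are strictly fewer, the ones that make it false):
is always true.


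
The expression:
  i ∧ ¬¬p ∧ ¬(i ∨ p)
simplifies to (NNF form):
False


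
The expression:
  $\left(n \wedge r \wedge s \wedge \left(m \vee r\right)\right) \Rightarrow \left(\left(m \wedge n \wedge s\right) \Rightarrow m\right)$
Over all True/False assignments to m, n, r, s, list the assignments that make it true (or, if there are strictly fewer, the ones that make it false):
is always true.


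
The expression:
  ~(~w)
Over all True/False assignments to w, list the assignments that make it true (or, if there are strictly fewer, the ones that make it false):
is true only for:
  w=True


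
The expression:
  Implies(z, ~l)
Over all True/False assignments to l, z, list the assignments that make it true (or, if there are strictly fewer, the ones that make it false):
is false only for:
  l=True, z=True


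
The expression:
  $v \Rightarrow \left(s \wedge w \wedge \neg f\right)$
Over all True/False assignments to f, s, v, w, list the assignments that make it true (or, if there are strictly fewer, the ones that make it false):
is false only for:
  f=False, s=False, v=True, w=False;
  f=False, s=False, v=True, w=True;
  f=False, s=True, v=True, w=False;
  f=True, s=False, v=True, w=False;
  f=True, s=False, v=True, w=True;
  f=True, s=True, v=True, w=False;
  f=True, s=True, v=True, w=True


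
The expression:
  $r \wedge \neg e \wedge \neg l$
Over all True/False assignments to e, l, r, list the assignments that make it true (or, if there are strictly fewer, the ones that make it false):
is true only for:
  e=False, l=False, r=True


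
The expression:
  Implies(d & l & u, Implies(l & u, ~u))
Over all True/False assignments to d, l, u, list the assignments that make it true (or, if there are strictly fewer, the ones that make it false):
is false only for:
  d=True, l=True, u=True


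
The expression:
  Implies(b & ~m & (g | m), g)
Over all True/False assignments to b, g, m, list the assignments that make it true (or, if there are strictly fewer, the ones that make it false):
is always true.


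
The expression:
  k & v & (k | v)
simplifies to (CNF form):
k & v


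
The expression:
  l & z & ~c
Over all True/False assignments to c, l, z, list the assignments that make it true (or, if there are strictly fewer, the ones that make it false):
is true only for:
  c=False, l=True, z=True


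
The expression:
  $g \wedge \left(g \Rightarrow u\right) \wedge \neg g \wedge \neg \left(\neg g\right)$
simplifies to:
$\text{False}$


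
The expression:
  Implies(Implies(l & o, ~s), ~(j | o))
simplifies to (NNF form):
(l & o & s) | (~j & ~o)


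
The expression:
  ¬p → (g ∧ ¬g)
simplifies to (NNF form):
p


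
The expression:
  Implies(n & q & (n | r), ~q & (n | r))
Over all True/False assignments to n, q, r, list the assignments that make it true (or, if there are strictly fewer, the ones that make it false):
is false only for:
  n=True, q=True, r=False;
  n=True, q=True, r=True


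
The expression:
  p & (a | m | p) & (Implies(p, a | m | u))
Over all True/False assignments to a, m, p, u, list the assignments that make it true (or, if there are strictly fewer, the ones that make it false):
is true only for:
  a=False, m=False, p=True, u=True;
  a=False, m=True, p=True, u=False;
  a=False, m=True, p=True, u=True;
  a=True, m=False, p=True, u=False;
  a=True, m=False, p=True, u=True;
  a=True, m=True, p=True, u=False;
  a=True, m=True, p=True, u=True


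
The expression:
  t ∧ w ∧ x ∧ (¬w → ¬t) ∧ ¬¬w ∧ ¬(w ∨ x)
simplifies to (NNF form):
False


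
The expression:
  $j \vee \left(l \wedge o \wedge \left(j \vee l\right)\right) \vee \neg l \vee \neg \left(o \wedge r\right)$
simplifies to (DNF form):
$\text{True}$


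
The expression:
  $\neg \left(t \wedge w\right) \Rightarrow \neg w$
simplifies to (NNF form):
$t \vee \neg w$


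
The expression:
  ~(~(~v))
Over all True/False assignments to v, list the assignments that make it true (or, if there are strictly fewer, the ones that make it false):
is true only for:
  v=False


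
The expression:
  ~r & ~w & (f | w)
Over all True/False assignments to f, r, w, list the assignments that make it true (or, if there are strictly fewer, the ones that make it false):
is true only for:
  f=True, r=False, w=False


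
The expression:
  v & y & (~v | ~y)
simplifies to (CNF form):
False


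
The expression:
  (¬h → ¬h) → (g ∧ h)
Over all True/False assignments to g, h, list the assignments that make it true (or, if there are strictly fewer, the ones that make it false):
is true only for:
  g=True, h=True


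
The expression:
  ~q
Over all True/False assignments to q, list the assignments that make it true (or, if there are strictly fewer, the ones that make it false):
is true only for:
  q=False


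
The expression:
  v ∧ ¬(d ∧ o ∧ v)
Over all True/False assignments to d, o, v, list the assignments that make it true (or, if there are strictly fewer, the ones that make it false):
is true only for:
  d=False, o=False, v=True;
  d=False, o=True, v=True;
  d=True, o=False, v=True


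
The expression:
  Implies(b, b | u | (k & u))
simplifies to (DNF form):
True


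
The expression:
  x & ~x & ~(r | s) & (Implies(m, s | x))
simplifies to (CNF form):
False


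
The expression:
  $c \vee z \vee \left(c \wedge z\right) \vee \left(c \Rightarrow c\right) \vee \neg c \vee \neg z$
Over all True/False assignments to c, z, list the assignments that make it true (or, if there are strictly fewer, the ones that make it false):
is always true.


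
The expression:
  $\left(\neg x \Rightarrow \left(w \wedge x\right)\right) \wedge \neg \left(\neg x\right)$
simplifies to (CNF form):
$x$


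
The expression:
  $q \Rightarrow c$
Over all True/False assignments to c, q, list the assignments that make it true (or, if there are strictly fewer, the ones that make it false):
is false only for:
  c=False, q=True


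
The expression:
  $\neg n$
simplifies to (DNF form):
$\neg n$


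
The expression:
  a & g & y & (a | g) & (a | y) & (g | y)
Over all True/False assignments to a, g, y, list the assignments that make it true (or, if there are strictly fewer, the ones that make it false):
is true only for:
  a=True, g=True, y=True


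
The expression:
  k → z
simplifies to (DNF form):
z ∨ ¬k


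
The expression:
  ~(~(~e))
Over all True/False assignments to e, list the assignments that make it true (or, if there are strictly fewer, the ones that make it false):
is true only for:
  e=False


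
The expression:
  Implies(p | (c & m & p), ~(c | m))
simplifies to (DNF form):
~p | (~c & ~m)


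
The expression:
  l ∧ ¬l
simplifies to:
False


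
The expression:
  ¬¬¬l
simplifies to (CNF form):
¬l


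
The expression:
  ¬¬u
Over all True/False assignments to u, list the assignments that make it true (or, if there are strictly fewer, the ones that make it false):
is true only for:
  u=True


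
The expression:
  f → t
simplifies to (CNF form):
t ∨ ¬f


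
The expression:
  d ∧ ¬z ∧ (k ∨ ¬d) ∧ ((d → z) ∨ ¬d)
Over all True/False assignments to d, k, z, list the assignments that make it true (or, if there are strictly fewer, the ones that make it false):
is never true.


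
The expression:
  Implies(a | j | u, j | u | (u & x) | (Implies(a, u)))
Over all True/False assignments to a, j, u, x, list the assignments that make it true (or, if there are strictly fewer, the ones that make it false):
is false only for:
  a=True, j=False, u=False, x=False;
  a=True, j=False, u=False, x=True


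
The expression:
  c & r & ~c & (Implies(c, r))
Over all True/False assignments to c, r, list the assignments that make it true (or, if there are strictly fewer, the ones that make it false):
is never true.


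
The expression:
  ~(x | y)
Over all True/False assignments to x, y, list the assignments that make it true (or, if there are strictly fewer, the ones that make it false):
is true only for:
  x=False, y=False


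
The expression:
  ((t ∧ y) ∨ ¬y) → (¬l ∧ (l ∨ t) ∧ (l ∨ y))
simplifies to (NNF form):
y ∧ (¬l ∨ ¬t)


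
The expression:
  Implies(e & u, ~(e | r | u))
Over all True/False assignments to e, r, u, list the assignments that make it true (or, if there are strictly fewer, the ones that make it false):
is false only for:
  e=True, r=False, u=True;
  e=True, r=True, u=True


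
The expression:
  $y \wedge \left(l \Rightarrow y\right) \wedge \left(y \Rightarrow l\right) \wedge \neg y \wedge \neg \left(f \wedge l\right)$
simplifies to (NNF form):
$\text{False}$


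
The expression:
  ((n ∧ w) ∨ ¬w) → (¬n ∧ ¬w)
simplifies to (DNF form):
¬n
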